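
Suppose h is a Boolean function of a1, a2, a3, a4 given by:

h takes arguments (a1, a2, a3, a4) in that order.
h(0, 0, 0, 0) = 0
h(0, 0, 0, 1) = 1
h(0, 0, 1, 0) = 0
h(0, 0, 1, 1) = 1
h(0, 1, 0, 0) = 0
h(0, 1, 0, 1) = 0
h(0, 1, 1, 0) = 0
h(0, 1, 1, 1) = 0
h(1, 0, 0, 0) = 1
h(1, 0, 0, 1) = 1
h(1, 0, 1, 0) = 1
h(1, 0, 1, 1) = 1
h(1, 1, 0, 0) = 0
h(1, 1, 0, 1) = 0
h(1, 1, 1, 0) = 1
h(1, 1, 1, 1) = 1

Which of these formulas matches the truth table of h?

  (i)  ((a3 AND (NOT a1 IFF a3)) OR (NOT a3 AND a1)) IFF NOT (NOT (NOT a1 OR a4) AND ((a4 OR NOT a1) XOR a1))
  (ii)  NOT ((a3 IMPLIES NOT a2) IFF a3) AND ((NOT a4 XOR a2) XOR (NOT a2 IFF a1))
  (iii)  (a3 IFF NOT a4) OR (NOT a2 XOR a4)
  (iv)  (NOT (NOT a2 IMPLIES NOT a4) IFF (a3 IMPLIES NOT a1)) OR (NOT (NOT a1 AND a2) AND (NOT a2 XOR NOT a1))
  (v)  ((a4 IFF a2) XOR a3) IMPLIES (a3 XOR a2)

(i) fails at (0,0,0,1): the formula yields 0, h is 1.
(ii) fails at (0,0,0,0): the formula yields 1, h is 0.
(iii) fails at (0,0,0,0): the formula yields 1, h is 0.
(v) fails at (0,0,1,0): the formula yields 1, h is 0.
(iv) is the remaining candidate, and it agrees with h on all 16 inputs.

iv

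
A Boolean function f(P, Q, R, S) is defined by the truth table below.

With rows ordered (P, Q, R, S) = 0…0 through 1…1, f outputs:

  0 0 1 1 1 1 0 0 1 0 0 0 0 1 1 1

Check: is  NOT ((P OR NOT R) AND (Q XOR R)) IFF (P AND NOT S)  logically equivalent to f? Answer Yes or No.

Evaluate NOT ((P OR NOT R) AND (Q XOR R)) IFF (P AND NOT S) on each row and compare to f:
  P=0, Q=0, R=0, S=0: formula gives 0, f = 0 ✓
  P=0, Q=0, R=0, S=1: formula gives 0, f = 0 ✓
  P=0, Q=0, R=1, S=0: formula gives 0, but f = 1 ✗
Since they disagree at (0,0,1,0), the expression is not a correct formula for f.

No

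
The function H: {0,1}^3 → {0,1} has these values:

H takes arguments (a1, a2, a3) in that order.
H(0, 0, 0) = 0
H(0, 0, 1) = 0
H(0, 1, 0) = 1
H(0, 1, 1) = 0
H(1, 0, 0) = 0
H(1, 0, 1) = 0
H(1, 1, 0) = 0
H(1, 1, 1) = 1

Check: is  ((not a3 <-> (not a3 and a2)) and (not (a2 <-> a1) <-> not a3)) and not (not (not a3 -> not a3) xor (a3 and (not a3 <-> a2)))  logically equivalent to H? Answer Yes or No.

Check the formula against H row by row:
  a1=0, a2=0, a3=0: formula gives 0, H = 0 ✓
  a1=0, a2=0, a3=1: formula gives 0, H = 0 ✓
  a1=0, a2=1, a3=0: formula gives 1, H = 1 ✓
  a1=0, a2=1, a3=1: formula gives 0, H = 0 ✓
  a1=1, a2=0, a3=0: formula gives 0, H = 0 ✓
  …and likewise for the remaining 3 rows.
Every row agrees, so the formula is equivalent.

Yes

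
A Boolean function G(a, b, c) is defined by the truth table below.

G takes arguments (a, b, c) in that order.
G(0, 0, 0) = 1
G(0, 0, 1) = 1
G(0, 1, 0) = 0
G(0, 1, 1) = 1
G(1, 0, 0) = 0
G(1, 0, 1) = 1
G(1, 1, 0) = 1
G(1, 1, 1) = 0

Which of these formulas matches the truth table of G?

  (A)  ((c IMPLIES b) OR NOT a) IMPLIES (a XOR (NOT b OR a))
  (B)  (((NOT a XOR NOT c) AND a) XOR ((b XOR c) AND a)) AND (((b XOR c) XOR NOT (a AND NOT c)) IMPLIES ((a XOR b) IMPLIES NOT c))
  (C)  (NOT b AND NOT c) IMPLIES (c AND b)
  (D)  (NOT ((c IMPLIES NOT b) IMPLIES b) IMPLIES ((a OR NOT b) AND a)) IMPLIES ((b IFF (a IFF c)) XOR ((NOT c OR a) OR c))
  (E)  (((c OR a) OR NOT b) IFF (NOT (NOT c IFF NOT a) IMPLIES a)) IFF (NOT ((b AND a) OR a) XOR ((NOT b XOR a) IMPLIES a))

D

(A): at (0,1,1) it gives 0, but G = 1 — eliminated.
(B): at (0,0,0) it gives 0, but G = 1 — eliminated.
(C): at (0,0,0) it gives 0, but G = 1 — eliminated.
(E): at (0,0,1) it gives 0, but G = 1 — eliminated.
Only (D) survives; checking it on all 8 rows confirms it matches G.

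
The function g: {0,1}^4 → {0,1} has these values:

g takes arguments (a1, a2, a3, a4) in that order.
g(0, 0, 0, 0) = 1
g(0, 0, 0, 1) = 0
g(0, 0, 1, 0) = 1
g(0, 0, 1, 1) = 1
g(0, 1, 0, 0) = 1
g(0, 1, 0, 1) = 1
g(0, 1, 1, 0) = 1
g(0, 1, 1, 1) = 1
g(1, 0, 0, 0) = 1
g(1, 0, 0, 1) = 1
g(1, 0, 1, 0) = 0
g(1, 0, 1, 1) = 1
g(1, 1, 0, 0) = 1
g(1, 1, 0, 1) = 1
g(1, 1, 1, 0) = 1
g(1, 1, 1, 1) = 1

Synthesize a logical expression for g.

g(a1, a2, a3, a4) = ~((((~a1 & ~a2) & ~a3) & a4) | (((a1 & ~a2) & a3) & ~a4))

The 0-rows are (0,0,0,1), (1,0,1,0). Take each as a conjunction (¬a1·¬a2·¬a3·a4, a1·¬a2·a3·¬a4), form their disjunction, and complement — that gives a formula that is 1 everywhere g is.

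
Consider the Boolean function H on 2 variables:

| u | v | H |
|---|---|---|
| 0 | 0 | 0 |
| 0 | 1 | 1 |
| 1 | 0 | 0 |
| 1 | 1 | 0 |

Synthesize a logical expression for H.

H(u, v) = not u and v

1 only at (0,1): NOT u AND v.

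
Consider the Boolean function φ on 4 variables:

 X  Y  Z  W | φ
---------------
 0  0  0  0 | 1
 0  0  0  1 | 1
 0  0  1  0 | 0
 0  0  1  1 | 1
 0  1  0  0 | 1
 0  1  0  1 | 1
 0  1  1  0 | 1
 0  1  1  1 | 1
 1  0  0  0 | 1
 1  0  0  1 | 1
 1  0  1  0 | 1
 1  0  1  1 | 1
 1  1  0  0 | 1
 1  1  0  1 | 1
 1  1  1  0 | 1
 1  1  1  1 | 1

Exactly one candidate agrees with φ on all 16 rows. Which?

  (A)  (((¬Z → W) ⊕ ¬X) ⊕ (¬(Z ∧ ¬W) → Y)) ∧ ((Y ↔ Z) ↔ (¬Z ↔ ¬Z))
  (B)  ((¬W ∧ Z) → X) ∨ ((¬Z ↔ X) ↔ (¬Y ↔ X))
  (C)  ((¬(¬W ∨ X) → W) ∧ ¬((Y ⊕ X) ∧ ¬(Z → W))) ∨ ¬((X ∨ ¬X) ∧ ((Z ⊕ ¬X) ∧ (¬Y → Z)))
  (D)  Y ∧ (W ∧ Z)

(A) disagrees with φ on (0,0,0,1) (formula → 0, table → 1); rule it out.
(C) disagrees with φ on (0,0,1,0) (formula → 1, table → 0); rule it out.
(D) disagrees with φ on (0,0,0,0) (formula → 0, table → 1); rule it out.
That leaves (B). Evaluating it on every row reproduces the table of φ exactly.

B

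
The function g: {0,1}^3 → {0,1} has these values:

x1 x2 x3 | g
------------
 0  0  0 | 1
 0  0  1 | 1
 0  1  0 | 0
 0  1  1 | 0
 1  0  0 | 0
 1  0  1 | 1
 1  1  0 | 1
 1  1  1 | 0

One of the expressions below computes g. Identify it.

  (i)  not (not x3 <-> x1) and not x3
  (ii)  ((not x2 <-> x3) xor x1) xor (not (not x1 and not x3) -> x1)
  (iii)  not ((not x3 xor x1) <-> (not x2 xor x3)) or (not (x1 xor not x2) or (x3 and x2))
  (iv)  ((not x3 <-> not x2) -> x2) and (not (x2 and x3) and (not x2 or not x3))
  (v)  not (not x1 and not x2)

ii

(i): at (0,0,1) it gives 0, but g = 1 — eliminated.
(iii): at (0,0,0) it gives 0, but g = 1 — eliminated.
(iv): at (0,0,0) it gives 0, but g = 1 — eliminated.
(v): at (0,0,0) it gives 0, but g = 1 — eliminated.
That leaves (ii). Evaluating it on every row reproduces the table of g exactly.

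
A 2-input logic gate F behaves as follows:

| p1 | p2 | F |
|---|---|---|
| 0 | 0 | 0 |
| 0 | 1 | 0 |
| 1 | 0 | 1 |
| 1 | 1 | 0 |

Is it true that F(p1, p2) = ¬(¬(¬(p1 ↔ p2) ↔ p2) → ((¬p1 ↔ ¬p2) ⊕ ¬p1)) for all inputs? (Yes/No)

Check the formula against F row by row:
  p1=0, p2=0: formula gives 0, F = 0 ✓
  p1=0, p2=1: formula gives 0, F = 0 ✓
  p1=1, p2=0: formula gives 1, F = 1 ✓
  p1=1, p2=1: formula gives 0, F = 0 ✓
Every row agrees, so the formula is equivalent.

Yes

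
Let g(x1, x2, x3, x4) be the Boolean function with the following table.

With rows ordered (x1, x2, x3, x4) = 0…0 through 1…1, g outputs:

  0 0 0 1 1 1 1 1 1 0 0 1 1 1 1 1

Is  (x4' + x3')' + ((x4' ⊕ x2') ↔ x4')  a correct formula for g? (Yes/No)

Check the formula against g row by row:
  x1=0, x2=0, x3=0, x4=0: formula gives 0, g = 0 ✓
  x1=0, x2=0, x3=0, x4=1: formula gives 0, g = 0 ✓
  x1=0, x2=0, x3=1, x4=0: formula gives 0, g = 0 ✓
  x1=0, x2=0, x3=1, x4=1: formula gives 1, g = 1 ✓
  …
  x1=1, x2=0, x3=0, x4=0: formula gives 0, but g = 1 ✗
Since they disagree at (1,0,0,0), the expression is not a correct formula for g.

No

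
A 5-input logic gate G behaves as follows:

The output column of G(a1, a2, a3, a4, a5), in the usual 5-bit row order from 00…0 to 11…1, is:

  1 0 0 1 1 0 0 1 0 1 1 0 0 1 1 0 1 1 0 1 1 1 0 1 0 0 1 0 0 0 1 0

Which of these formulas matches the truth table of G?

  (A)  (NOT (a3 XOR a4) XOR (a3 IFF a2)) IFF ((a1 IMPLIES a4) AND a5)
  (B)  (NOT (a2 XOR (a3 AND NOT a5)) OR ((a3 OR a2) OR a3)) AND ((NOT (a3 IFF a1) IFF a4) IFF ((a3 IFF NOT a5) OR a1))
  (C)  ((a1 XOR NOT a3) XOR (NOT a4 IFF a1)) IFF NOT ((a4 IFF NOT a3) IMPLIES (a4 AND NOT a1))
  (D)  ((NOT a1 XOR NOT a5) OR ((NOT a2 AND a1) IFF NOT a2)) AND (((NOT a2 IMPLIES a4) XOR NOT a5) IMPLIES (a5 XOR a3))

(B) fails at (0,0,0,0,0): the formula yields 0, G is 1.
(C) fails at (0,0,0,0,0): the formula yields 0, G is 1.
(D) fails at (0,0,0,0,0): the formula yields 0, G is 1.
Only (A) survives; checking it on all 32 rows confirms it matches G.

A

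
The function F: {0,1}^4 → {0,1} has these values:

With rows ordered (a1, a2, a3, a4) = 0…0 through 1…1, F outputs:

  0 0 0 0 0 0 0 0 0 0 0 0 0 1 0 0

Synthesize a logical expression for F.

F is 1 on exactly one input, (1,1,0,1), whose minterm is a1·a2·¬a3·a4. So F is just that conjunction.

F(a1, a2, a3, a4) = ((a1 · a2) · a3') · a4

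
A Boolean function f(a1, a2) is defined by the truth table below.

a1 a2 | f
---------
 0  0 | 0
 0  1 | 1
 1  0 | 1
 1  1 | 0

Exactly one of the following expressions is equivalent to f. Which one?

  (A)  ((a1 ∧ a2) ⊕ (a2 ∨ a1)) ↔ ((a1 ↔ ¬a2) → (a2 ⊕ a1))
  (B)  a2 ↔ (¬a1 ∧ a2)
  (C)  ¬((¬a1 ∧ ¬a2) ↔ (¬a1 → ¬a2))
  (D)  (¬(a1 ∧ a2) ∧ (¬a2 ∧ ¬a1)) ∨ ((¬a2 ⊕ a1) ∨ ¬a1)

A

(B): at (0,0) it gives 1, but f = 0 — eliminated.
(C): at (0,1) it gives 0, but f = 1 — eliminated.
(D): at (0,0) it gives 1, but f = 0 — eliminated.
That leaves (A). Evaluating it on every row reproduces the table of f exactly.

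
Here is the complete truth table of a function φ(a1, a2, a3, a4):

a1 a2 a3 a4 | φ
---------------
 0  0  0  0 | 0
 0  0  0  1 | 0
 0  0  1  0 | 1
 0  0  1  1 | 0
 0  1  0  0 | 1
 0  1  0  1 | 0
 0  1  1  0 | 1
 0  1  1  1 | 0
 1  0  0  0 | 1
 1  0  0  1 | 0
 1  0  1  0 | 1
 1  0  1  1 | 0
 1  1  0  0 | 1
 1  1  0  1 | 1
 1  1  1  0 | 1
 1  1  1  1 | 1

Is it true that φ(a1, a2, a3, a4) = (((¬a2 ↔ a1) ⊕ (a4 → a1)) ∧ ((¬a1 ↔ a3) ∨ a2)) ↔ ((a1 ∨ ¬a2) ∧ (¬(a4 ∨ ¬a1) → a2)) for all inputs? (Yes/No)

Evaluate (((¬a2 ↔ a1) ⊕ (a4 → a1)) ∧ ((¬a1 ↔ a3) ∨ a2)) ↔ ((a1 ∨ ¬a2) ∧ (¬(a4 ∨ ¬a1) → a2)) on each row and compare to φ:
  a1=0, a2=0, a3=0, a4=0: formula gives 0, φ = 0 ✓
  a1=0, a2=0, a3=0, a4=1: formula gives 0, φ = 0 ✓
  a1=0, a2=0, a3=1, a4=0: formula gives 1, φ = 1 ✓
  a1=0, a2=0, a3=1, a4=1: formula gives 0, φ = 0 ✓
  …and likewise for the remaining 12 rows.
All 16 rows match — the expression computes φ exactly.

Yes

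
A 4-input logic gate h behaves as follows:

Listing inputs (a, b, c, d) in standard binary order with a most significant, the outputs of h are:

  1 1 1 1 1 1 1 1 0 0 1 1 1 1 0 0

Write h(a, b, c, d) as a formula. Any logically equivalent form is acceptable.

The 0-rows are (1,0,0,0), (1,0,0,1), (1,1,1,0), (1,1,1,1). Take each as a conjunction (a·¬b·¬c·¬d, a·¬b·¬c·d, a·b·c·¬d, a·b·c·d), form their disjunction, and complement — that gives a formula that is 1 everywhere h is.

h(a, b, c, d) = ~((((((a & ~b) & ~c) & ~d) | (((a & ~b) & ~c) & d)) | (((a & b) & c) & ~d)) | (((a & b) & c) & d))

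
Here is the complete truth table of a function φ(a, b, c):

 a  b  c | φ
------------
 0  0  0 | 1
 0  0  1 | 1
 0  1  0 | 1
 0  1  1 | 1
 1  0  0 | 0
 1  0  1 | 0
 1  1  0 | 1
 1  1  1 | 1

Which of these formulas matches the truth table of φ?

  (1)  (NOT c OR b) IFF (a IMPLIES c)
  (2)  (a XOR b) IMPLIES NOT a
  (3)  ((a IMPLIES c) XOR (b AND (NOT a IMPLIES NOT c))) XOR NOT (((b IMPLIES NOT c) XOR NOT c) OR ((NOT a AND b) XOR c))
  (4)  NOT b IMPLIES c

(1) disagrees with φ on (0,0,1) (formula → 0, table → 1); rule it out.
(3) disagrees with φ on (0,0,0) (formula → 0, table → 1); rule it out.
(4) disagrees with φ on (0,0,0) (formula → 0, table → 1); rule it out.
Only (2) survives; checking it on all 8 rows confirms it matches φ.

2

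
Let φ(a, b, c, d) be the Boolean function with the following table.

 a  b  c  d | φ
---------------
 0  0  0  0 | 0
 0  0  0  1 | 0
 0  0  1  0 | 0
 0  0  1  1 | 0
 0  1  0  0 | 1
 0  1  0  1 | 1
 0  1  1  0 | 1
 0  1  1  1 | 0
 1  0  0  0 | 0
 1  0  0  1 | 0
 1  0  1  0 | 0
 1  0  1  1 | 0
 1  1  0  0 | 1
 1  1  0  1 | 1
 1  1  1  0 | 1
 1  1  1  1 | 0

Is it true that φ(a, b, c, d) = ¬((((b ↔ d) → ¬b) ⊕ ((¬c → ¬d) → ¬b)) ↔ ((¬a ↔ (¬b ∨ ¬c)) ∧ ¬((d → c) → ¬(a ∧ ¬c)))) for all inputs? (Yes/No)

Test each input against both φ and the formula:
  a=0, b=0, c=0, d=0: formula gives 0, φ = 0 ✓
  a=0, b=0, c=0, d=1: formula gives 0, φ = 0 ✓
  a=0, b=0, c=1, d=0: formula gives 0, φ = 0 ✓
  a=0, b=0, c=1, d=1: formula gives 0, φ = 0 ✓
  …and likewise for the remaining 12 rows.
All 16 rows match — the expression computes φ exactly.

Yes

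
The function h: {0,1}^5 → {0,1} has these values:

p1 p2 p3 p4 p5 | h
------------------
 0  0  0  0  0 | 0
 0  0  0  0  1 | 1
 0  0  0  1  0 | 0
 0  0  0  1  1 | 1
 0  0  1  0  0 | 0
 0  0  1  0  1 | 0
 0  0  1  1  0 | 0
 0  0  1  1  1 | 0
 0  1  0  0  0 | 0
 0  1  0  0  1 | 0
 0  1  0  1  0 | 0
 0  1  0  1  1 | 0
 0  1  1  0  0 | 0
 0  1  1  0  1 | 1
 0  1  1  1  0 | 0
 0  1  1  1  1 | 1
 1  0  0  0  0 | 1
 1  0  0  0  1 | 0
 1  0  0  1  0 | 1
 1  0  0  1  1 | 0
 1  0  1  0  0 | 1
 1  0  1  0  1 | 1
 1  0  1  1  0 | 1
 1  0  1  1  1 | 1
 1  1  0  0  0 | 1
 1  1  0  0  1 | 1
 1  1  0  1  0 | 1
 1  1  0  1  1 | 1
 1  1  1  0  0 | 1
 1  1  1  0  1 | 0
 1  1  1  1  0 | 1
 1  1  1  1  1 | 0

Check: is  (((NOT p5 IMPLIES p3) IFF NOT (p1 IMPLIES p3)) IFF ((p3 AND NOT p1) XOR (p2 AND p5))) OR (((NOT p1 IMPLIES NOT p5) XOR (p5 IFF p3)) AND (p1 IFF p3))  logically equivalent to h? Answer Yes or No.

Evaluate (((NOT p5 IMPLIES p3) IFF NOT (p1 IMPLIES p3)) IFF ((p3 AND NOT p1) XOR (p2 AND p5))) OR (((NOT p1 IMPLIES NOT p5) XOR (p5 IFF p3)) AND (p1 IFF p3)) on each row and compare to h:
  p1=0, p2=0, p3=0, p4=0, p5=0: formula gives 0, h = 0 ✓
  p1=0, p2=0, p3=0, p4=0, p5=1: formula gives 1, h = 1 ✓
  p1=0, p2=0, p3=0, p4=1, p5=0: formula gives 0, h = 0 ✓
  p1=0, p2=0, p3=0, p4=1, p5=1: formula gives 1, h = 1 ✓
  …and likewise for the remaining 28 rows.
Every row agrees, so the formula is equivalent.

Yes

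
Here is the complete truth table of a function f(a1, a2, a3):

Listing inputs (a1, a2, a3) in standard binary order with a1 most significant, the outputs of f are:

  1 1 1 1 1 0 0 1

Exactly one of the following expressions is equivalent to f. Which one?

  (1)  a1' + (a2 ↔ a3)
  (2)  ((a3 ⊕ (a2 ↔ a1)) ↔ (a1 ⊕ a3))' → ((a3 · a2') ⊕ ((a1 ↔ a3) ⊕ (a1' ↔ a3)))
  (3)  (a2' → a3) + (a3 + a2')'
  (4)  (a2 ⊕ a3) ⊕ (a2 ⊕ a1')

1

(2) disagrees with f on (0,0,1) (formula → 0, table → 1); rule it out.
(3) disagrees with f on (0,0,0) (formula → 0, table → 1); rule it out.
(4) disagrees with f on (0,0,1) (formula → 0, table → 1); rule it out.
That leaves (1). Evaluating it on every row reproduces the table of f exactly.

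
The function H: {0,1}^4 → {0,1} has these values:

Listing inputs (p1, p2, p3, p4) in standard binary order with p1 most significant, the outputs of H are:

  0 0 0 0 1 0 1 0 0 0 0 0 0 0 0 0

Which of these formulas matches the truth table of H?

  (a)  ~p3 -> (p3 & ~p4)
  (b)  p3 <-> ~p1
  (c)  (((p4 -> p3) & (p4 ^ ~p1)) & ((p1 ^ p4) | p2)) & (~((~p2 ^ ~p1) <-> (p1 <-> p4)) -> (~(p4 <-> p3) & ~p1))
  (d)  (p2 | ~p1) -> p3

(a) fails at (0,0,1,0): the formula yields 1, H is 0.
(b) fails at (0,0,1,0): the formula yields 1, H is 0.
(d) fails at (0,0,1,0): the formula yields 1, H is 0.
That leaves (c). Evaluating it on every row reproduces the table of H exactly.

c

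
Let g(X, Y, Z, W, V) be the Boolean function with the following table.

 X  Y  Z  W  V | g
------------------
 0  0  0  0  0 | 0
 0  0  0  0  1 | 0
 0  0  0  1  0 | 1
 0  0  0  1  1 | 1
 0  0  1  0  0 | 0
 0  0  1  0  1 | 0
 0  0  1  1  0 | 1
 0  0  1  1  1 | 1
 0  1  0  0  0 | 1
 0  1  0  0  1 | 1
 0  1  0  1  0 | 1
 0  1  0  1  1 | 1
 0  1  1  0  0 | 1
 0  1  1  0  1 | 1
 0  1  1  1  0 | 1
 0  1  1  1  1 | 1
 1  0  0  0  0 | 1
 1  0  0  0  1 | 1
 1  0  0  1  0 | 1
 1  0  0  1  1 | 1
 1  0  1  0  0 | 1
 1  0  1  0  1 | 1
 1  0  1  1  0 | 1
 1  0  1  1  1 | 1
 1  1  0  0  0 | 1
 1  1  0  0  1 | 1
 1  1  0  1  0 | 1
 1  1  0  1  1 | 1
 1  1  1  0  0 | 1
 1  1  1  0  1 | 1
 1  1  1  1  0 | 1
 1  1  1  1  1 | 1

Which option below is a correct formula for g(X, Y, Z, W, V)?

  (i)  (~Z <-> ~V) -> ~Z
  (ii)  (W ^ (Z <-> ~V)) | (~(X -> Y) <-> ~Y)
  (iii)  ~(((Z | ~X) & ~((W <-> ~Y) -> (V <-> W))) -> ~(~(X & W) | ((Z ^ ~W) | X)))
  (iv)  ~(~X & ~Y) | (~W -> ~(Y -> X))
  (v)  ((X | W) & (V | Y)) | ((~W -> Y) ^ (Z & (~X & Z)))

iv

(i) fails at (0,0,0,0,0): the formula yields 1, g is 0.
(ii) fails at (0,0,0,0,1): the formula yields 1, g is 0.
(iii) fails at (0,0,0,1,1): the formula yields 0, g is 1.
(v) fails at (0,0,1,0,0): the formula yields 1, g is 0.
That leaves (iv). Evaluating it on every row reproduces the table of g exactly.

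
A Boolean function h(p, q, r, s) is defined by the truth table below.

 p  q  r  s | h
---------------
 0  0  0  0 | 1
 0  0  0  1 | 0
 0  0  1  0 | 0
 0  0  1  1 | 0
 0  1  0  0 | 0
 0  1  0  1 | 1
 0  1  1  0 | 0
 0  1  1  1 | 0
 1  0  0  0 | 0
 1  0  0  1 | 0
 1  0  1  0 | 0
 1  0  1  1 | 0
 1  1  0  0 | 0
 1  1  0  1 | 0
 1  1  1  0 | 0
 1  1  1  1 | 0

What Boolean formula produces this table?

h(p, q, r, s) = (((p' · q') · r') · s') + (((p' · q) · r') · s)

h=1 on 2 inputs: (0,0,0,0), (0,1,0,1). Reading each as a conjunction of literals (¬p·¬q·¬r·¬s, ¬p·q·¬r·s) and taking the OR gives the canonical DNF.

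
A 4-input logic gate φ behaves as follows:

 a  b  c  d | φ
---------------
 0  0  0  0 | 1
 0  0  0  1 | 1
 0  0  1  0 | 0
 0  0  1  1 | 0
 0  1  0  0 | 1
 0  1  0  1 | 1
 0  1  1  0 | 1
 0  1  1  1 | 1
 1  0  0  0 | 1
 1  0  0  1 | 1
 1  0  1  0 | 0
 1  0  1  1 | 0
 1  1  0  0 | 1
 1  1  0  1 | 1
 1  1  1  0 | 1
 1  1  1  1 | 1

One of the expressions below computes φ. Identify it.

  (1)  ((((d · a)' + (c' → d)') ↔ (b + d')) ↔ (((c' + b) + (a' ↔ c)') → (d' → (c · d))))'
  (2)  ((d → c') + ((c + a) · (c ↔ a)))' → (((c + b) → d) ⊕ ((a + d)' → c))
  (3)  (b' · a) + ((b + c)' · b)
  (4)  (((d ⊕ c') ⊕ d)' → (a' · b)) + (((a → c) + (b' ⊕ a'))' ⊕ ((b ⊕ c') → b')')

4

(1) disagrees with φ on (0,0,1,1) (formula → 1, table → 0); rule it out.
(2) disagrees with φ on (0,0,1,0) (formula → 1, table → 0); rule it out.
(3) disagrees with φ on (0,0,0,0) (formula → 0, table → 1); rule it out.
That leaves (4). Evaluating it on every row reproduces the table of φ exactly.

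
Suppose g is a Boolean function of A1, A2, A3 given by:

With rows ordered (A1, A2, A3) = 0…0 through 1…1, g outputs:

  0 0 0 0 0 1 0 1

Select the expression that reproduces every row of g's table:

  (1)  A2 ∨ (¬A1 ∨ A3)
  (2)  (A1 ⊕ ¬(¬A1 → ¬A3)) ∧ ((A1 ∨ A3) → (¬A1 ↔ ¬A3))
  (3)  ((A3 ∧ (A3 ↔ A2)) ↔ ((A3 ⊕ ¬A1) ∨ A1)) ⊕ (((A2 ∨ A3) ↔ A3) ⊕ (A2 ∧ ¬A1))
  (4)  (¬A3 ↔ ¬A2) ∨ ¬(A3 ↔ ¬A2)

2

(1): at (0,0,0) it gives 1, but g = 0 — eliminated.
(3): at (0,0,0) it gives 1, but g = 0 — eliminated.
(4): at (0,0,0) it gives 1, but g = 0 — eliminated.
(2) is the remaining candidate, and it agrees with g on all 8 inputs.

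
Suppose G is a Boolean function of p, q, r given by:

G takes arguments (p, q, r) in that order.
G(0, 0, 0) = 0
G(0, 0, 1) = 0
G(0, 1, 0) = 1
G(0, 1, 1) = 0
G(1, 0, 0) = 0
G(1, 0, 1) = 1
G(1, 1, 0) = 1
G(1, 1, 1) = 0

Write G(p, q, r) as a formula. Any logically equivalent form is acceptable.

G(p, q, r) = (((p' · q) · r') + ((p · q') · r)) + ((p · q) · r')

Collect the rows where G=1 — (0,1,0), (1,0,1), (1,1,0) — and write one minterm per row: ¬p·q·¬r, p·¬q·r, p·q·¬r. Their union (logical OR) reproduces the table exactly.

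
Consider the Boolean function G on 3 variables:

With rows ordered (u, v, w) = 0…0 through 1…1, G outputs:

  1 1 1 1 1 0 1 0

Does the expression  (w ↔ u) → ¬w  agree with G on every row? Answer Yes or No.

Yes

Evaluate (w ↔ u) → ¬w on each row and compare to G:
  u=0, v=0, w=0: formula gives 1, G = 1 ✓
  u=0, v=0, w=1: formula gives 1, G = 1 ✓
  u=0, v=1, w=0: formula gives 1, G = 1 ✓
  u=0, v=1, w=1: formula gives 1, G = 1 ✓
  u=1, v=0, w=0: formula gives 1, G = 1 ✓
  …and likewise for the remaining 3 rows.
Every row agrees, so the formula is equivalent.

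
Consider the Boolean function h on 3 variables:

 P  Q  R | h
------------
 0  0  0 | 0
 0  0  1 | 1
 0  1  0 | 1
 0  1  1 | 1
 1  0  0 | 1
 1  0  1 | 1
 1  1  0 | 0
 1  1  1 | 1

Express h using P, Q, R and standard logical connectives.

h(P, Q, R) = (((P' · Q') · R') + ((P · Q) · R'))'

There are just 2 zero rows: (0,0,0), (1,1,0). Their minterms are ¬P·¬Q·¬R, P·Q·¬R; the OR of those covers precisely the 0-outputs, and negating it yields h.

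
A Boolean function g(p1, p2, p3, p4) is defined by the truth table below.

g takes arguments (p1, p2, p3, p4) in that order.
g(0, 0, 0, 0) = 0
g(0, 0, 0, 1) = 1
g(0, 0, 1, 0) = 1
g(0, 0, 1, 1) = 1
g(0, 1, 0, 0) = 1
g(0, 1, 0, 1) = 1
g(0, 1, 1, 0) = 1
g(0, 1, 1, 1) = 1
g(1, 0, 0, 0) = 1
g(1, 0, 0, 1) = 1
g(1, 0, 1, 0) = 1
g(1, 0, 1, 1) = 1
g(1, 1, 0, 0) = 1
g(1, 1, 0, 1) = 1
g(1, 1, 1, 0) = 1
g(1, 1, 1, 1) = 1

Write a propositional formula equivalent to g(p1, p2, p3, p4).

Only row (0,0,0,0) gives 0. So g is 1 everywhere except there — the complement of the minterm ¬p1·¬p2·¬p3·¬p4.

g(p1, p2, p3, p4) = not (((not p1 and not p2) and not p3) and not p4)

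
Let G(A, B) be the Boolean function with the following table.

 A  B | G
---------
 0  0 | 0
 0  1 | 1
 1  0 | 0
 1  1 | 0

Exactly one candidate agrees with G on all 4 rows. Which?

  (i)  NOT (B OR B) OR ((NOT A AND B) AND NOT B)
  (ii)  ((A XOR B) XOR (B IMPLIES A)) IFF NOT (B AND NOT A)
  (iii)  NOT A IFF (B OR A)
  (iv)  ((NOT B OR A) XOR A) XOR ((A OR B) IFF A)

iii

(i) disagrees with G on (0,0) (formula → 1, table → 0); rule it out.
(ii) disagrees with G on (0,0) (formula → 1, table → 0); rule it out.
(iv) disagrees with G on (0,1) (formula → 0, table → 1); rule it out.
(iii) is the remaining candidate, and it agrees with G on all 4 inputs.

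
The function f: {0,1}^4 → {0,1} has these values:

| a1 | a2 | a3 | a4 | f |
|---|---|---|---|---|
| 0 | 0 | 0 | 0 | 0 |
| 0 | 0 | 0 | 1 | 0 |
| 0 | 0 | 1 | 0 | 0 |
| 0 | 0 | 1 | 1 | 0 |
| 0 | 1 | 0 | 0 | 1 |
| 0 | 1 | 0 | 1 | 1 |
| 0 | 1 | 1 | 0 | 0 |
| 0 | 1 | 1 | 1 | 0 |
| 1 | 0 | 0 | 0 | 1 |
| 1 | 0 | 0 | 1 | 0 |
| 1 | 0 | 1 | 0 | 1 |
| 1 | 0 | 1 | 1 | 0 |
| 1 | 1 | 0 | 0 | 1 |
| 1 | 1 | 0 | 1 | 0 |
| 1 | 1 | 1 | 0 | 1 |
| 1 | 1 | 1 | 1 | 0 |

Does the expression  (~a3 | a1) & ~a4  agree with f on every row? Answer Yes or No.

Evaluate (~a3 | a1) & ~a4 on each row and compare to f:
  a1=0, a2=0, a3=0, a4=0: formula gives 1, but f = 0 ✗
A single disagreement suffices: at (0,0,0,0) they differ, so the formula does not compute f.

No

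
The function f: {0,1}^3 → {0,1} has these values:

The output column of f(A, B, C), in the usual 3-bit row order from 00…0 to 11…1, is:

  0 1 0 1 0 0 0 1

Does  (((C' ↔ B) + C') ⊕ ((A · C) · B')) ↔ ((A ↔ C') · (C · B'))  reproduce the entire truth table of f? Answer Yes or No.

Evaluate (((C' ↔ B) + C') ⊕ ((A · C) · B')) ↔ ((A ↔ C') · (C · B')) on each row and compare to f:
  A=0, B=0, C=0: formula gives 0, f = 0 ✓
  A=0, B=0, C=1: formula gives 1, f = 1 ✓
  A=0, B=1, C=0: formula gives 0, f = 0 ✓
  A=0, B=1, C=1: formula gives 1, f = 1 ✓
  A=1, B=0, C=0: formula gives 0, f = 0 ✓
  A=1, B=0, C=1: formula gives 1, but f = 0 ✗
A single disagreement suffices: at (1,0,1) they differ, so the formula does not compute f.

No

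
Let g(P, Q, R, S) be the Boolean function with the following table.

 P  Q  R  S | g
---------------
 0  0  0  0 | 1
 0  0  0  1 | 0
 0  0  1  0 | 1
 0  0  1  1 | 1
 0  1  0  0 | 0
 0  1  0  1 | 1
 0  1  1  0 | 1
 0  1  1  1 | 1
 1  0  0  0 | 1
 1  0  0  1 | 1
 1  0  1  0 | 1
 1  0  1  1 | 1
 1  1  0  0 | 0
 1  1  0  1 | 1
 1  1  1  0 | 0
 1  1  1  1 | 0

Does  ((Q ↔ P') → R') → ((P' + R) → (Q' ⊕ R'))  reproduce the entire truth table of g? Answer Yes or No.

No

Test each input against both g and the formula:
  P=0, Q=0, R=0, S=0: formula gives 0, but g = 1 ✗
Row (0,0,0,0) is a counterexample, so the formula is not equivalent to g.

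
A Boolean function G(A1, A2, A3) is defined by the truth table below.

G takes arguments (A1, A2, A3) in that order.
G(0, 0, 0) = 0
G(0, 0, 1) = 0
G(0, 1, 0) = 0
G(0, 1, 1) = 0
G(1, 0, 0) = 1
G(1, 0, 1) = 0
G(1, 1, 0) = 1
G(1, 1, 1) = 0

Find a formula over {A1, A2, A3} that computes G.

Collect the rows where G=1 — (1,0,0), (1,1,0) — and write one minterm per row: A1·¬A2·¬A3, A1·A2·¬A3. Their union (logical OR) reproduces the table exactly.

G(A1, A2, A3) = ((A1 · A2') · A3') + ((A1 · A2) · A3')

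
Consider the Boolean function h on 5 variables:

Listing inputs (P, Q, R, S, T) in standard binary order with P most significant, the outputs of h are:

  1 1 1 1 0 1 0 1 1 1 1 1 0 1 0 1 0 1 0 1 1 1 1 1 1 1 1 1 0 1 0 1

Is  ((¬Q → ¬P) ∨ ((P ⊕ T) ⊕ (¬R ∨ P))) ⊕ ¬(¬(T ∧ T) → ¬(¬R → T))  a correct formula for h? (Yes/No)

Test each input against both h and the formula:
  P=0, Q=0, R=0, S=0, T=0: formula gives 1, h = 1 ✓
  P=0, Q=0, R=0, S=0, T=1: formula gives 1, h = 1 ✓
  P=0, Q=0, R=0, S=1, T=0: formula gives 1, h = 1 ✓
  P=0, Q=0, R=0, S=1, T=1: formula gives 1, h = 1 ✓
  …and likewise for the remaining 28 rows.
No disagreement on any input; they are logically equivalent.

Yes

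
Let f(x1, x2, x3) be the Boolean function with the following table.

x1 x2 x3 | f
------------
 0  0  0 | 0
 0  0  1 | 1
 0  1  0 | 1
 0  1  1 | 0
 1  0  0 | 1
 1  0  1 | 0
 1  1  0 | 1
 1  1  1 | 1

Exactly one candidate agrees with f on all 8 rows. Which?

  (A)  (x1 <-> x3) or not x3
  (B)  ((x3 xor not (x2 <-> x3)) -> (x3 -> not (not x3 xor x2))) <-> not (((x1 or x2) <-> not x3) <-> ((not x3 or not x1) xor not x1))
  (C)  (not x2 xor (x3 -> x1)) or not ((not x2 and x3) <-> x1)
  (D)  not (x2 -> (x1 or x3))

C

(A): at (0,0,0) it gives 1, but f = 0 — eliminated.
(B): at (0,1,1) it gives 1, but f = 0 — eliminated.
(D): at (0,0,1) it gives 0, but f = 1 — eliminated.
(C) is the remaining candidate, and it agrees with f on all 8 inputs.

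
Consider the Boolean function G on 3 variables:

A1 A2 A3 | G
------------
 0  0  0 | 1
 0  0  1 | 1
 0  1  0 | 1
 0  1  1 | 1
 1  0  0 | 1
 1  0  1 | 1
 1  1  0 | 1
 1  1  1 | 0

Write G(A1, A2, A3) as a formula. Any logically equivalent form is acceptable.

G(A1, A2, A3) = not ((A1 and A2) and A3)

G is 0 on exactly one input, (1,1,1), whose minterm is A1·A2·A3. So G is the negation of that single conjunction.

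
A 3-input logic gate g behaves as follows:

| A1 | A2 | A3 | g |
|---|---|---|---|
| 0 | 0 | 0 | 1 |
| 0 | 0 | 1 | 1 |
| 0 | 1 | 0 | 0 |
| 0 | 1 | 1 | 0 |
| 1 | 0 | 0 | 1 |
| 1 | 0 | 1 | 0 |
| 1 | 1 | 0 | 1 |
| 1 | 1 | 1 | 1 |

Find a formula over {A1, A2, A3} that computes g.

g(A1, A2, A3) = NOT ((((NOT A1 AND A2) AND NOT A3) OR ((NOT A1 AND A2) AND A3)) OR ((A1 AND NOT A2) AND A3))

The 0-rows are (0,1,0), (0,1,1), (1,0,1). Take each as a conjunction (¬A1·A2·¬A3, ¬A1·A2·A3, A1·¬A2·A3), form their disjunction, and complement — that gives a formula that is 1 everywhere g is.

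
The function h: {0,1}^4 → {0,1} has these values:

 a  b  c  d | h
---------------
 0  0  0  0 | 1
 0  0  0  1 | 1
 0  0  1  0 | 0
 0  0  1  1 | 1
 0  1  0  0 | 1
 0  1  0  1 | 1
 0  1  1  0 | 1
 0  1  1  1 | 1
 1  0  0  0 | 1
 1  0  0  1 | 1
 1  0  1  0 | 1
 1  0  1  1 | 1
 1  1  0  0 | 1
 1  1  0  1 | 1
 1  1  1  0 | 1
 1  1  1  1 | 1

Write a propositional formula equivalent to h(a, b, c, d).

h(a, b, c, d) = ¬(((¬a ∧ ¬b) ∧ c) ∧ ¬d)

h is 0 on exactly one input, (0,0,1,0), whose minterm is ¬a·¬b·c·¬d. So h is the negation of that single conjunction.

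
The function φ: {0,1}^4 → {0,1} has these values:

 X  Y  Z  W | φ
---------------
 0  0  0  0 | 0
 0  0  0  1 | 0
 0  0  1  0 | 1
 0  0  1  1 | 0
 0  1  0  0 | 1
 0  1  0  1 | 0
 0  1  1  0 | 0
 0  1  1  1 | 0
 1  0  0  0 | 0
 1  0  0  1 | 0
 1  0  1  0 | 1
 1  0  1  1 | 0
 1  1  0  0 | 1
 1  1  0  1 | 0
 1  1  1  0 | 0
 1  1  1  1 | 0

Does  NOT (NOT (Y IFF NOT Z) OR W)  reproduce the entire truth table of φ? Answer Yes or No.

Test each input against both φ and the formula:
  X=0, Y=0, Z=0, W=0: formula gives 0, φ = 0 ✓
  X=0, Y=0, Z=0, W=1: formula gives 0, φ = 0 ✓
  X=0, Y=0, Z=1, W=0: formula gives 1, φ = 1 ✓
  X=0, Y=0, Z=1, W=1: formula gives 0, φ = 0 ✓
  …and likewise for the remaining 12 rows.
Every row agrees, so the formula is equivalent.

Yes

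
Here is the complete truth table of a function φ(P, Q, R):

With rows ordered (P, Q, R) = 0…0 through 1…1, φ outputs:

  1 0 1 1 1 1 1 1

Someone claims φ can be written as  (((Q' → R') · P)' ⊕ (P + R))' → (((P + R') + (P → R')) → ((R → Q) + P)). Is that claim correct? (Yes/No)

Check the formula against φ row by row:
  P=0, Q=0, R=0: formula gives 1, φ = 1 ✓
  P=0, Q=0, R=1: formula gives 0, φ = 0 ✓
  P=0, Q=1, R=0: formula gives 1, φ = 1 ✓
  P=0, Q=1, R=1: formula gives 1, φ = 1 ✓
  P=1, Q=0, R=0: formula gives 1, φ = 1 ✓
  … (the remaining 3 rows also agree.)
All 8 rows match — the expression computes φ exactly.

Yes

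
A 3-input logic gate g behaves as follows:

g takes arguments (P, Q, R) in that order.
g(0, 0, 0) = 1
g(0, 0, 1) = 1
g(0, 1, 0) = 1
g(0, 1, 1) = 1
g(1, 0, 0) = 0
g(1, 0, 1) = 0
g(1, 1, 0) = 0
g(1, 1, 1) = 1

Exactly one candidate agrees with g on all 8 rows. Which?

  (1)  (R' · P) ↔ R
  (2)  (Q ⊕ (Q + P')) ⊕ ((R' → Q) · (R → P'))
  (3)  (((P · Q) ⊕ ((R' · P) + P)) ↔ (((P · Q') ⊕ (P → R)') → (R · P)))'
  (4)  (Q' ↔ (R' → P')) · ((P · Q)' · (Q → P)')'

3

(1): at (0,0,1) it gives 0, but g = 1 — eliminated.
(2): at (0,0,1) it gives 0, but g = 1 — eliminated.
(4): at (0,1,0) it gives 0, but g = 1 — eliminated.
That leaves (3). Evaluating it on every row reproduces the table of g exactly.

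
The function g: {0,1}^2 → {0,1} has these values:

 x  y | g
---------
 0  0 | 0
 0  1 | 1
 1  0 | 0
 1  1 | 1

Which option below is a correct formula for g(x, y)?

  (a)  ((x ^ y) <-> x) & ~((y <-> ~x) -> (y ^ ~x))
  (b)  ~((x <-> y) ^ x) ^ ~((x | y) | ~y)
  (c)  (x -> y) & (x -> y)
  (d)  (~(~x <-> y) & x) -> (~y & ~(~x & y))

b

(a) disagrees with g on (0,1) (formula → 0, table → 1); rule it out.
(c) disagrees with g on (0,0) (formula → 1, table → 0); rule it out.
(d) disagrees with g on (0,0) (formula → 1, table → 0); rule it out.
That leaves (b). Evaluating it on every row reproduces the table of g exactly.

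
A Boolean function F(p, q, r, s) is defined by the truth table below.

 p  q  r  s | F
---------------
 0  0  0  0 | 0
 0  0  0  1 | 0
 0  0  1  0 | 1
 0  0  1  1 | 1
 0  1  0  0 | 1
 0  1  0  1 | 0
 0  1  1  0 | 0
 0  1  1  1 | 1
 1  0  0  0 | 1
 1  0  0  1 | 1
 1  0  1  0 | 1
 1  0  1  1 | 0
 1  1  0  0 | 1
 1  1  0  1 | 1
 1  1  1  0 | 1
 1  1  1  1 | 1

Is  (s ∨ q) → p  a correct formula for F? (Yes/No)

Check the formula against F row by row:
  p=0, q=0, r=0, s=0: formula gives 1, but F = 0 ✗
Since they disagree at (0,0,0,0), the expression is not a correct formula for F.

No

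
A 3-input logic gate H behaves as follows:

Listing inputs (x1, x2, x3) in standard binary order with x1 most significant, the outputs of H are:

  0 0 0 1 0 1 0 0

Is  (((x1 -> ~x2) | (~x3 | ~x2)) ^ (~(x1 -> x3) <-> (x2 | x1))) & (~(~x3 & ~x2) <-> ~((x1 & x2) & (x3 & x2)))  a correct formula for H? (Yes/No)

No

Check the formula against H row by row:
  x1=0, x2=0, x3=0: formula gives 0, H = 0 ✓
  x1=0, x2=0, x3=1: formula gives 0, H = 0 ✓
  x1=0, x2=1, x3=0: formula gives 1, but H = 0 ✗
Row (0,1,0) is a counterexample, so the formula is not equivalent to H.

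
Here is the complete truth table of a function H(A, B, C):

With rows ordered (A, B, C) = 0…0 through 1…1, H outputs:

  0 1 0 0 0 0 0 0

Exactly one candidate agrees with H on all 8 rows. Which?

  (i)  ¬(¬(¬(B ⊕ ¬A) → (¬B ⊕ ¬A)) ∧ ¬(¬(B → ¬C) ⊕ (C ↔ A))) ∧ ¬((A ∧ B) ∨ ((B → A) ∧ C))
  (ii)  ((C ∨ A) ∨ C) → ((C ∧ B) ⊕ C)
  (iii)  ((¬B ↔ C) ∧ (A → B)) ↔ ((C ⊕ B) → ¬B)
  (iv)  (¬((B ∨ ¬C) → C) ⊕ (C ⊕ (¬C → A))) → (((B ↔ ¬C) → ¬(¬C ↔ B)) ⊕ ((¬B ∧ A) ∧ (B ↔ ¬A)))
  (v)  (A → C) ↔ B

(i): at (0,0,0) it gives 1, but H = 0 — eliminated.
(ii): at (0,0,0) it gives 1, but H = 0 — eliminated.
(iv): at (0,0,0) it gives 1, but H = 0 — eliminated.
(v): at (0,0,1) it gives 0, but H = 1 — eliminated.
That leaves (iii). Evaluating it on every row reproduces the table of H exactly.

iii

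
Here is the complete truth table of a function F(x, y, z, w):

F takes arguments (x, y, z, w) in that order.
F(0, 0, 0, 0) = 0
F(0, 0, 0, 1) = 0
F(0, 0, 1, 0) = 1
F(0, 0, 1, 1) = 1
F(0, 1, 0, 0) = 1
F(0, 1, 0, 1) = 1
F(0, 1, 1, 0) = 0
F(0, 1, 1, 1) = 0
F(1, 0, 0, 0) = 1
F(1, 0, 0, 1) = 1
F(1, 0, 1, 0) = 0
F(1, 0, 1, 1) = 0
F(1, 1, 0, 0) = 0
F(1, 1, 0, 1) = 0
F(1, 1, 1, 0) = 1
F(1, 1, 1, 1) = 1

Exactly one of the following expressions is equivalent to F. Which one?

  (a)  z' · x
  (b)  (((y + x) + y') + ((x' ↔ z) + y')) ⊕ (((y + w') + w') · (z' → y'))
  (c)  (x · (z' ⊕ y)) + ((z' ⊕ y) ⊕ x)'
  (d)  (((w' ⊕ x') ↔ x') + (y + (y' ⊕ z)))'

(a) fails at (0,0,1,0): the formula yields 0, F is 1.
(b) fails at (0,0,0,1): the formula yields 1, F is 0.
(d) fails at (0,0,1,1): the formula yields 0, F is 1.
Only (c) survives; checking it on all 16 rows confirms it matches F.

c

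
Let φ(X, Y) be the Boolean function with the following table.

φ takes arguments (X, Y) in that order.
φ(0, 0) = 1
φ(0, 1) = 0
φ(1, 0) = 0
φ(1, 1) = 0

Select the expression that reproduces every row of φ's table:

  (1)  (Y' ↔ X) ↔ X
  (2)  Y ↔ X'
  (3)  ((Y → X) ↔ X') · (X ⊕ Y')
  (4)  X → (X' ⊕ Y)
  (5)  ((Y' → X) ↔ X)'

3

(1) disagrees with φ on (1,0) (formula → 1, table → 0); rule it out.
(2) disagrees with φ on (0,0) (formula → 0, table → 1); rule it out.
(4) disagrees with φ on (0,1) (formula → 1, table → 0); rule it out.
(5) disagrees with φ on (0,0) (formula → 0, table → 1); rule it out.
(3) is the remaining candidate, and it agrees with φ on all 4 inputs.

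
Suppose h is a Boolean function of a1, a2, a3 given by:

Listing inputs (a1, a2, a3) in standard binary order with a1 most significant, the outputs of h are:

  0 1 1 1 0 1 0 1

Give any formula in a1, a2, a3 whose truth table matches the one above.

h is 0 on only 3 rows — (0,0,0), (1,0,0), (1,1,0). Writing each as a minterm (¬a1·¬a2·¬a3, a1·¬a2·¬a3, a1·a2·¬a3) and OR-ing them characterizes exactly where h=0, so h is the negation of that disjunction.

h(a1, a2, a3) = ¬((((¬a1 ∧ ¬a2) ∧ ¬a3) ∨ ((a1 ∧ ¬a2) ∧ ¬a3)) ∨ ((a1 ∧ a2) ∧ ¬a3))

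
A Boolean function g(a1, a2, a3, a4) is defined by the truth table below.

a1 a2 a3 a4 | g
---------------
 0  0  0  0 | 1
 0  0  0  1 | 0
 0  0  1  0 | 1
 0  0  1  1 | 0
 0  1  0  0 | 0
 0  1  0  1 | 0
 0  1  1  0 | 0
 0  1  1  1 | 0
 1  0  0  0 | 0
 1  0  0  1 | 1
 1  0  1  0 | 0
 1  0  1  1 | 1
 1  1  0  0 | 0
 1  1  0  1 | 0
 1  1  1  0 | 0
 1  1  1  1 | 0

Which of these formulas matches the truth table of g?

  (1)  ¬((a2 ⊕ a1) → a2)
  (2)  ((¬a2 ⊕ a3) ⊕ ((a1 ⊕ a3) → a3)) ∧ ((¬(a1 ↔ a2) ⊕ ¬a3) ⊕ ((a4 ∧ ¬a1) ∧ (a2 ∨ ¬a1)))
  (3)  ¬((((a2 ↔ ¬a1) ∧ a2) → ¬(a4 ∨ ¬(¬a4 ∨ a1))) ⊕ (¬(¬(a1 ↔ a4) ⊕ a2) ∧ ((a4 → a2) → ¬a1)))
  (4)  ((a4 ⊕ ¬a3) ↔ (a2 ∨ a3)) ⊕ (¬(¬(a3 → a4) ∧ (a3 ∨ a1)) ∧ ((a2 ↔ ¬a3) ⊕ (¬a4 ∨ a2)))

(1) fails at (0,0,0,0): the formula yields 0, g is 1.
(2) fails at (0,0,0,0): the formula yields 0, g is 1.
(4) fails at (0,0,0,1): the formula yields 1, g is 0.
(3) is the remaining candidate, and it agrees with g on all 16 inputs.

3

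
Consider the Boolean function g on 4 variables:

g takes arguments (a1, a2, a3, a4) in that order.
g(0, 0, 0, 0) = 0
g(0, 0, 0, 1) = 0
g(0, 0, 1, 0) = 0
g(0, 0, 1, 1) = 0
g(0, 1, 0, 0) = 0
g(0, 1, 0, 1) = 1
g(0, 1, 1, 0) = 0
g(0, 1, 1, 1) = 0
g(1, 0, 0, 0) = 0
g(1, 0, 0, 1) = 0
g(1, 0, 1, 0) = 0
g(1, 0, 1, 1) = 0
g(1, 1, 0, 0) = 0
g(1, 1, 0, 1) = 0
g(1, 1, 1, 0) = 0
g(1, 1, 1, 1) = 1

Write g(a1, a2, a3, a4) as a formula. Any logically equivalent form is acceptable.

Collect the rows where g=1 — (0,1,0,1), (1,1,1,1) — and write one minterm per row: ¬a1·a2·¬a3·a4, a1·a2·a3·a4. Their union (logical OR) reproduces the table exactly.

g(a1, a2, a3, a4) = (((not a1 and a2) and not a3) and a4) or (((a1 and a2) and a3) and a4)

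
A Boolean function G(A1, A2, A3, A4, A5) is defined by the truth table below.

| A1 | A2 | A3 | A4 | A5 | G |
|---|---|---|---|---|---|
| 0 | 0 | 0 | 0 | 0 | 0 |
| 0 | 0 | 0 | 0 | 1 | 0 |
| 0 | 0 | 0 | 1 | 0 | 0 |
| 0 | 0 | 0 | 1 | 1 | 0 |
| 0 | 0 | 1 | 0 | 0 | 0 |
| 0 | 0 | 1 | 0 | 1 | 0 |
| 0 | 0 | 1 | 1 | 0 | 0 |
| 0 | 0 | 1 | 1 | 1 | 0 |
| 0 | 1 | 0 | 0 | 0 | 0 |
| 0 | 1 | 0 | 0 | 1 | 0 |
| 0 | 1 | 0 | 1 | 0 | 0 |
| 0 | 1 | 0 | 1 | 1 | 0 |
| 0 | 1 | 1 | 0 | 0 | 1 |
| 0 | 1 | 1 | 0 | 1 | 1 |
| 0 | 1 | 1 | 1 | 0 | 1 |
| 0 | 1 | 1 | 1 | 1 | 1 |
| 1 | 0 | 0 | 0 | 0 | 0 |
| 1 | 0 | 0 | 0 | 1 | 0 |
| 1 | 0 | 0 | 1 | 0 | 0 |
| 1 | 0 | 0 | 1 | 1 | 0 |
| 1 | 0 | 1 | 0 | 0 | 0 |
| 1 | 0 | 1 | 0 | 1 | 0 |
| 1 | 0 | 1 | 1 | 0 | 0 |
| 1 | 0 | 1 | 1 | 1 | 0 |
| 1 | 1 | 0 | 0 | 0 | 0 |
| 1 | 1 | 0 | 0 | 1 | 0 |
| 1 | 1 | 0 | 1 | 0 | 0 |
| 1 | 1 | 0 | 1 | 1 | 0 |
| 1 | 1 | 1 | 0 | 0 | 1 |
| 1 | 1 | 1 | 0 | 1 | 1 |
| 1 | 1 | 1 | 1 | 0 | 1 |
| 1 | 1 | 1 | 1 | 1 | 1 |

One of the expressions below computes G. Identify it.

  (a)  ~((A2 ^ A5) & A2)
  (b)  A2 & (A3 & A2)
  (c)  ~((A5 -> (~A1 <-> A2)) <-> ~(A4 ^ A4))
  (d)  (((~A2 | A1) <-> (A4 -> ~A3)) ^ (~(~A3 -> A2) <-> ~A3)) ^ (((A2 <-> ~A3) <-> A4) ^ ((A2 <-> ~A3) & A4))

(a): at (0,0,0,0,0) it gives 1, but G = 0 — eliminated.
(c): at (0,0,0,0,1) it gives 1, but G = 0 — eliminated.
(d): at (0,0,0,0,0) it gives 1, but G = 0 — eliminated.
(b) is the remaining candidate, and it agrees with G on all 32 inputs.

b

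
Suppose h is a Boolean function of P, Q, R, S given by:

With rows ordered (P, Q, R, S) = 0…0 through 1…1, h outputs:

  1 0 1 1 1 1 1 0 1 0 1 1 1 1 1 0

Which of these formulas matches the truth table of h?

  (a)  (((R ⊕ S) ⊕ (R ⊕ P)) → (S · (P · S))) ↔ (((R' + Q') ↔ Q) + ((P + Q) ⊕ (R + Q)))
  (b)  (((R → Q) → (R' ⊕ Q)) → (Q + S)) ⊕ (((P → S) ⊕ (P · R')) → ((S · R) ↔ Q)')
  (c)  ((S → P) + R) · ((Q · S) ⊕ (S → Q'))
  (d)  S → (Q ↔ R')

(a): at (0,0,0,0) it gives 0, but h = 1 — eliminated.
(b): at (0,0,0,0) it gives 0, but h = 1 — eliminated.
(c): at (0,1,0,1) it gives 0, but h = 1 — eliminated.
(d) is the remaining candidate, and it agrees with h on all 16 inputs.

d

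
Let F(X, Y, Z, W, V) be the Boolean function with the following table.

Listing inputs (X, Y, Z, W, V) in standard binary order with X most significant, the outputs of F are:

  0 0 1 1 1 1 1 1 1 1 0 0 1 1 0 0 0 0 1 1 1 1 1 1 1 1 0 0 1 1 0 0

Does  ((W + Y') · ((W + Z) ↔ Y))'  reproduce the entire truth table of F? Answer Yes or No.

Yes

Test each input against both F and the formula:
  X=0, Y=0, Z=0, W=0, V=0: formula gives 0, F = 0 ✓
  X=0, Y=0, Z=0, W=0, V=1: formula gives 0, F = 0 ✓
  X=0, Y=0, Z=0, W=1, V=0: formula gives 1, F = 1 ✓
  X=0, Y=0, Z=0, W=1, V=1: formula gives 1, F = 1 ✓
  …and likewise for the remaining 28 rows.
All 32 rows match — the expression computes F exactly.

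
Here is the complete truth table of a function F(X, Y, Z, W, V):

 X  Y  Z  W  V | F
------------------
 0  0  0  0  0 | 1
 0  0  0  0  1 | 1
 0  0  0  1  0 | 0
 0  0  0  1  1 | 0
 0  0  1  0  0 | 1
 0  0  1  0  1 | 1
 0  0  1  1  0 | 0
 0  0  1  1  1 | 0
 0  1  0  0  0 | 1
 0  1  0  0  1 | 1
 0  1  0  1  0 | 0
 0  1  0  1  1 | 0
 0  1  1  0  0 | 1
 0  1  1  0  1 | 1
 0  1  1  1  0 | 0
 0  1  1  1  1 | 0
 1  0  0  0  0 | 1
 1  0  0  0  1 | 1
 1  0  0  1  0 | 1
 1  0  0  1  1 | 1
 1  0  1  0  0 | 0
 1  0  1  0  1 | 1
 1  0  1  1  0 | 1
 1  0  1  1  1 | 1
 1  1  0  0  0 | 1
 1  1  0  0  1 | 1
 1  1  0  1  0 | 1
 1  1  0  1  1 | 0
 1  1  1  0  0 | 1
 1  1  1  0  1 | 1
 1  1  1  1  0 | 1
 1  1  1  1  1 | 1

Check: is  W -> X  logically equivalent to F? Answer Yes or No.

Test each input against both F and the formula:
  X=0, Y=0, Z=0, W=0, V=0: formula gives 1, F = 1 ✓
  X=0, Y=0, Z=0, W=0, V=1: formula gives 1, F = 1 ✓
  X=0, Y=0, Z=0, W=1, V=0: formula gives 0, F = 0 ✓
  X=0, Y=0, Z=0, W=1, V=1: formula gives 0, F = 0 ✓
  …
  X=1, Y=0, Z=1, W=0, V=0: formula gives 1, but F = 0 ✗
Since they disagree at (1,0,1,0,0), the expression is not a correct formula for F.

No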